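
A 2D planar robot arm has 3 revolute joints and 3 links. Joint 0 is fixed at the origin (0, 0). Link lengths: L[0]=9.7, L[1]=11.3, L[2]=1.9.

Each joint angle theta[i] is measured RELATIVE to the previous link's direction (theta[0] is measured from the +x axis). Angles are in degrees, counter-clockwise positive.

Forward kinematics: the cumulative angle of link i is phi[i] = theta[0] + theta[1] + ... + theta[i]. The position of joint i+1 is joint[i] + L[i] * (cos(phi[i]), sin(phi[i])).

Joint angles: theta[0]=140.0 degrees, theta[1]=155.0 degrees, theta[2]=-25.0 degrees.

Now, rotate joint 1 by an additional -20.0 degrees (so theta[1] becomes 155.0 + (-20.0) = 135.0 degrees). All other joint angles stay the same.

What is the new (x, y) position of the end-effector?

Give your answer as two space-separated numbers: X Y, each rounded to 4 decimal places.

joint[0] = (0.0000, 0.0000)  (base)
link 0: phi[0] = 140 = 140 deg
  cos(140 deg) = -0.7660, sin(140 deg) = 0.6428
  joint[1] = (0.0000, 0.0000) + 9.7 * (-0.7660, 0.6428) = (0.0000 + -7.4306, 0.0000 + 6.2350) = (-7.4306, 6.2350)
link 1: phi[1] = 140 + 135 = 275 deg
  cos(275 deg) = 0.0872, sin(275 deg) = -0.9962
  joint[2] = (-7.4306, 6.2350) + 11.3 * (0.0872, -0.9962) = (-7.4306 + 0.9849, 6.2350 + -11.2570) = (-6.4458, -5.0220)
link 2: phi[2] = 140 + 135 + -25 = 250 deg
  cos(250 deg) = -0.3420, sin(250 deg) = -0.9397
  joint[3] = (-6.4458, -5.0220) + 1.9 * (-0.3420, -0.9397) = (-6.4458 + -0.6498, -5.0220 + -1.7854) = (-7.0956, -6.8074)
End effector: (-7.0956, -6.8074)

Answer: -7.0956 -6.8074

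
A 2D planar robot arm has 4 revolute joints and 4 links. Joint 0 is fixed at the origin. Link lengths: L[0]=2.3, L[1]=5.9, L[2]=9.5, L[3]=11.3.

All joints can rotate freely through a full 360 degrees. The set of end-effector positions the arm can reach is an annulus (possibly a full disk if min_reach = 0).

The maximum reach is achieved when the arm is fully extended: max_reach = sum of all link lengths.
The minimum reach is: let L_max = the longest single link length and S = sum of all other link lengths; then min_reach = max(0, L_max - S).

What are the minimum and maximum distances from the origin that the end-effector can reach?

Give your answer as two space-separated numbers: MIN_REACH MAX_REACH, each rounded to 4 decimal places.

Answer: 0.0000 29.0000

Derivation:
Link lengths: [2.3, 5.9, 9.5, 11.3]
max_reach = 2.3 + 5.9 + 9.5 + 11.3 = 29
L_max = max([2.3, 5.9, 9.5, 11.3]) = 11.3
S (sum of others) = 29 - 11.3 = 17.7
min_reach = max(0, 11.3 - 17.7) = max(0, -6.4) = 0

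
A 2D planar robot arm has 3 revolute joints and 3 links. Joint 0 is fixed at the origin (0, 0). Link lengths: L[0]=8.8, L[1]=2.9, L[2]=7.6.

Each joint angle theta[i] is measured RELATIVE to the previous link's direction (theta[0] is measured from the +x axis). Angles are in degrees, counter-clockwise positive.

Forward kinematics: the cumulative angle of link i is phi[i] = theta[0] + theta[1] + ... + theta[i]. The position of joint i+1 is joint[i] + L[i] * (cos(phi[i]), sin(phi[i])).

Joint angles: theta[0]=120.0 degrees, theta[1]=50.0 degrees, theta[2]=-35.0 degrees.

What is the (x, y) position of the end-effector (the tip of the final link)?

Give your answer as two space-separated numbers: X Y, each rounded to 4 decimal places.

joint[0] = (0.0000, 0.0000)  (base)
link 0: phi[0] = 120 = 120 deg
  cos(120 deg) = -0.5000, sin(120 deg) = 0.8660
  joint[1] = (0.0000, 0.0000) + 8.8 * (-0.5000, 0.8660) = (0.0000 + -4.4000, 0.0000 + 7.6210) = (-4.4000, 7.6210)
link 1: phi[1] = 120 + 50 = 170 deg
  cos(170 deg) = -0.9848, sin(170 deg) = 0.1736
  joint[2] = (-4.4000, 7.6210) + 2.9 * (-0.9848, 0.1736) = (-4.4000 + -2.8559, 7.6210 + 0.5036) = (-7.2559, 8.1246)
link 2: phi[2] = 120 + 50 + -35 = 135 deg
  cos(135 deg) = -0.7071, sin(135 deg) = 0.7071
  joint[3] = (-7.2559, 8.1246) + 7.6 * (-0.7071, 0.7071) = (-7.2559 + -5.3740, 8.1246 + 5.3740) = (-12.6300, 13.4986)
End effector: (-12.6300, 13.4986)

Answer: -12.6300 13.4986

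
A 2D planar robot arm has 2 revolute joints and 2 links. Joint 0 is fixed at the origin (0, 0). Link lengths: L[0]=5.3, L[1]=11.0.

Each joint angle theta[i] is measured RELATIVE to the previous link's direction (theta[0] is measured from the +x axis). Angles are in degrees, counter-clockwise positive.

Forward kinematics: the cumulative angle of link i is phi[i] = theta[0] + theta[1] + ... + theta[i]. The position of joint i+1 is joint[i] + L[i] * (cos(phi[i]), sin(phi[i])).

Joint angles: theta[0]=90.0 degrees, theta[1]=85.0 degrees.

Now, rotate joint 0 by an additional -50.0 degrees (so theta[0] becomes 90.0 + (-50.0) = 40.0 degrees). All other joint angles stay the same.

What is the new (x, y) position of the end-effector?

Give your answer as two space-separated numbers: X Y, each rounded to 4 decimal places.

joint[0] = (0.0000, 0.0000)  (base)
link 0: phi[0] = 40 = 40 deg
  cos(40 deg) = 0.7660, sin(40 deg) = 0.6428
  joint[1] = (0.0000, 0.0000) + 5.3 * (0.7660, 0.6428) = (0.0000 + 4.0600, 0.0000 + 3.4068) = (4.0600, 3.4068)
link 1: phi[1] = 40 + 85 = 125 deg
  cos(125 deg) = -0.5736, sin(125 deg) = 0.8192
  joint[2] = (4.0600, 3.4068) + 11 * (-0.5736, 0.8192) = (4.0600 + -6.3093, 3.4068 + 9.0107) = (-2.2493, 12.4174)
End effector: (-2.2493, 12.4174)

Answer: -2.2493 12.4174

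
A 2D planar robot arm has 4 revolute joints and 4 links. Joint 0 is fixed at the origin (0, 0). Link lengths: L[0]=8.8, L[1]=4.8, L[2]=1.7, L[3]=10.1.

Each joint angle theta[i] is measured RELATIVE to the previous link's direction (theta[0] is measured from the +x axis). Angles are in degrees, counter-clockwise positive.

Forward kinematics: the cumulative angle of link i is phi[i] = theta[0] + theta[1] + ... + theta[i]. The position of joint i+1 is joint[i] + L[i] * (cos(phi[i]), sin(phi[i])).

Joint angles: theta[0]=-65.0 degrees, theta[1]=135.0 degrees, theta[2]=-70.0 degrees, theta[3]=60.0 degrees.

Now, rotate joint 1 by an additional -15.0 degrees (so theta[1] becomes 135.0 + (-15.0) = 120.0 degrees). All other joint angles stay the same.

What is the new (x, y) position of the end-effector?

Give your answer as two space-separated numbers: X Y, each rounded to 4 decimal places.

Answer: 15.2561 2.6582

Derivation:
joint[0] = (0.0000, 0.0000)  (base)
link 0: phi[0] = -65 = -65 deg
  cos(-65 deg) = 0.4226, sin(-65 deg) = -0.9063
  joint[1] = (0.0000, 0.0000) + 8.8 * (0.4226, -0.9063) = (0.0000 + 3.7190, 0.0000 + -7.9755) = (3.7190, -7.9755)
link 1: phi[1] = -65 + 120 = 55 deg
  cos(55 deg) = 0.5736, sin(55 deg) = 0.8192
  joint[2] = (3.7190, -7.9755) + 4.8 * (0.5736, 0.8192) = (3.7190 + 2.7532, -7.9755 + 3.9319) = (6.4722, -4.0436)
link 2: phi[2] = -65 + 120 + -70 = -15 deg
  cos(-15 deg) = 0.9659, sin(-15 deg) = -0.2588
  joint[3] = (6.4722, -4.0436) + 1.7 * (0.9659, -0.2588) = (6.4722 + 1.6421, -4.0436 + -0.4400) = (8.1143, -4.4836)
link 3: phi[3] = -65 + 120 + -70 + 60 = 45 deg
  cos(45 deg) = 0.7071, sin(45 deg) = 0.7071
  joint[4] = (8.1143, -4.4836) + 10.1 * (0.7071, 0.7071) = (8.1143 + 7.1418, -4.4836 + 7.1418) = (15.2561, 2.6582)
End effector: (15.2561, 2.6582)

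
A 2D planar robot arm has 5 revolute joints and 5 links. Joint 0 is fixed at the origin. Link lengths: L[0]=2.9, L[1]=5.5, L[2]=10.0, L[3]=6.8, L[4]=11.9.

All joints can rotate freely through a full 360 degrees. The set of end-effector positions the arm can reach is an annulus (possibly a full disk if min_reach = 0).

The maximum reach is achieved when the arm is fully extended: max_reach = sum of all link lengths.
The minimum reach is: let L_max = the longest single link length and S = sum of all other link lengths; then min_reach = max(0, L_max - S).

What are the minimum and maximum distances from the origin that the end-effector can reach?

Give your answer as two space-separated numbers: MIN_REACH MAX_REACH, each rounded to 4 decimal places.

Answer: 0.0000 37.1000

Derivation:
Link lengths: [2.9, 5.5, 10.0, 6.8, 11.9]
max_reach = 2.9 + 5.5 + 10 + 6.8 + 11.9 = 37.1
L_max = max([2.9, 5.5, 10.0, 6.8, 11.9]) = 11.9
S (sum of others) = 37.1 - 11.9 = 25.2
min_reach = max(0, 11.9 - 25.2) = max(0, -13.3) = 0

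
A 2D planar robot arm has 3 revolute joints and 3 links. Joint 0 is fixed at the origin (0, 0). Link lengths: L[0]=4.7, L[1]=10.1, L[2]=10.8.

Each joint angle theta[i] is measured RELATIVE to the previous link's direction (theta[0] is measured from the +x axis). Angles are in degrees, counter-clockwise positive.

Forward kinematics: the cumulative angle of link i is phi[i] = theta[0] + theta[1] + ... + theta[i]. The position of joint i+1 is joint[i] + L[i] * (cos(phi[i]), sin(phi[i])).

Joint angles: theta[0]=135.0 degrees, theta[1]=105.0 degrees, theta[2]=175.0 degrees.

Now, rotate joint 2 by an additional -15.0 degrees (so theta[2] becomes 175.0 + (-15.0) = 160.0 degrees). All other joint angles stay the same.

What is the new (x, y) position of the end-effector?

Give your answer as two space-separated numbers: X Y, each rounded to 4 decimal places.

joint[0] = (0.0000, 0.0000)  (base)
link 0: phi[0] = 135 = 135 deg
  cos(135 deg) = -0.7071, sin(135 deg) = 0.7071
  joint[1] = (0.0000, 0.0000) + 4.7 * (-0.7071, 0.7071) = (0.0000 + -3.3234, 0.0000 + 3.3234) = (-3.3234, 3.3234)
link 1: phi[1] = 135 + 105 = 240 deg
  cos(240 deg) = -0.5000, sin(240 deg) = -0.8660
  joint[2] = (-3.3234, 3.3234) + 10.1 * (-0.5000, -0.8660) = (-3.3234 + -5.0500, 3.3234 + -8.7469) = (-8.3734, -5.4235)
link 2: phi[2] = 135 + 105 + 160 = 400 deg
  cos(400 deg) = 0.7660, sin(400 deg) = 0.6428
  joint[3] = (-8.3734, -5.4235) + 10.8 * (0.7660, 0.6428) = (-8.3734 + 8.2733, -5.4235 + 6.9421) = (-0.1001, 1.5187)
End effector: (-0.1001, 1.5187)

Answer: -0.1001 1.5187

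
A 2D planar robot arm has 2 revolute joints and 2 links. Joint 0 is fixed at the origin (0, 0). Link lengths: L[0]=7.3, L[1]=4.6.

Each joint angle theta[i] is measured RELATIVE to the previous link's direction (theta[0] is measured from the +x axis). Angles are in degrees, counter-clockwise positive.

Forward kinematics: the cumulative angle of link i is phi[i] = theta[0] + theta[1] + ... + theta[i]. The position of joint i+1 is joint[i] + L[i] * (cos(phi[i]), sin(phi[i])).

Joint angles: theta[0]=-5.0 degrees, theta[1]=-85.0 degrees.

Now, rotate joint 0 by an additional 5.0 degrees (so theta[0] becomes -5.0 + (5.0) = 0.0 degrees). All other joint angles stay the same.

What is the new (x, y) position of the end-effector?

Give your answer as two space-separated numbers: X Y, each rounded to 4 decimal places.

Answer: 7.7009 -4.5825

Derivation:
joint[0] = (0.0000, 0.0000)  (base)
link 0: phi[0] = 0 = 0 deg
  cos(0 deg) = 1.0000, sin(0 deg) = 0.0000
  joint[1] = (0.0000, 0.0000) + 7.3 * (1.0000, 0.0000) = (0.0000 + 7.3000, 0.0000 + 0.0000) = (7.3000, 0.0000)
link 1: phi[1] = 0 + -85 = -85 deg
  cos(-85 deg) = 0.0872, sin(-85 deg) = -0.9962
  joint[2] = (7.3000, 0.0000) + 4.6 * (0.0872, -0.9962) = (7.3000 + 0.4009, 0.0000 + -4.5825) = (7.7009, -4.5825)
End effector: (7.7009, -4.5825)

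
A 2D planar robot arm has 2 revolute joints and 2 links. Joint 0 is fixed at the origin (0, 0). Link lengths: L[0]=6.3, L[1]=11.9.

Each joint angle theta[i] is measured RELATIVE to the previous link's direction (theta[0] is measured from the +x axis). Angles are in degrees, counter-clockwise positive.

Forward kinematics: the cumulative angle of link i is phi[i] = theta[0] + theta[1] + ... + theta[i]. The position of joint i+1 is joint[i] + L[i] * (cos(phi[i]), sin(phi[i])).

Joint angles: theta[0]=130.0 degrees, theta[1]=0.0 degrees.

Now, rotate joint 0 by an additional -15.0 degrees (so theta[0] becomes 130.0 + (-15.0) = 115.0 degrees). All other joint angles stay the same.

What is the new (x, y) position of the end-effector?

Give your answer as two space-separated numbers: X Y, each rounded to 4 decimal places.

joint[0] = (0.0000, 0.0000)  (base)
link 0: phi[0] = 115 = 115 deg
  cos(115 deg) = -0.4226, sin(115 deg) = 0.9063
  joint[1] = (0.0000, 0.0000) + 6.3 * (-0.4226, 0.9063) = (0.0000 + -2.6625, 0.0000 + 5.7097) = (-2.6625, 5.7097)
link 1: phi[1] = 115 + 0 = 115 deg
  cos(115 deg) = -0.4226, sin(115 deg) = 0.9063
  joint[2] = (-2.6625, 5.7097) + 11.9 * (-0.4226, 0.9063) = (-2.6625 + -5.0292, 5.7097 + 10.7851) = (-7.6917, 16.4948)
End effector: (-7.6917, 16.4948)

Answer: -7.6917 16.4948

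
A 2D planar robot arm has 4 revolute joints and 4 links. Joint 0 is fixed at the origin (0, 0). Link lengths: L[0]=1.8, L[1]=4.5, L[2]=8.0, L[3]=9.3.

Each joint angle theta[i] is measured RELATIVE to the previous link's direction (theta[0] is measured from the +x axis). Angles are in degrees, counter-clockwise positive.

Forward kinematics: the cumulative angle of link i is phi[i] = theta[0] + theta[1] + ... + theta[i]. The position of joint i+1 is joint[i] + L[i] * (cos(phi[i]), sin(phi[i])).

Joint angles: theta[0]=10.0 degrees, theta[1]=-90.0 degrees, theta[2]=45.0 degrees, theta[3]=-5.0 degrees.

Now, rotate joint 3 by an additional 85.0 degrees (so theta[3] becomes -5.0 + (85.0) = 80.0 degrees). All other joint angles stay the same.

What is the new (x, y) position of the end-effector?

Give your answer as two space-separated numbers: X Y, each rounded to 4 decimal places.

Answer: 15.6834 -2.1316

Derivation:
joint[0] = (0.0000, 0.0000)  (base)
link 0: phi[0] = 10 = 10 deg
  cos(10 deg) = 0.9848, sin(10 deg) = 0.1736
  joint[1] = (0.0000, 0.0000) + 1.8 * (0.9848, 0.1736) = (0.0000 + 1.7727, 0.0000 + 0.3126) = (1.7727, 0.3126)
link 1: phi[1] = 10 + -90 = -80 deg
  cos(-80 deg) = 0.1736, sin(-80 deg) = -0.9848
  joint[2] = (1.7727, 0.3126) + 4.5 * (0.1736, -0.9848) = (1.7727 + 0.7814, 0.3126 + -4.4316) = (2.5541, -4.1191)
link 2: phi[2] = 10 + -90 + 45 = -35 deg
  cos(-35 deg) = 0.8192, sin(-35 deg) = -0.5736
  joint[3] = (2.5541, -4.1191) + 8 * (0.8192, -0.5736) = (2.5541 + 6.5532, -4.1191 + -4.5886) = (9.1073, -8.7077)
link 3: phi[3] = 10 + -90 + 45 + 80 = 45 deg
  cos(45 deg) = 0.7071, sin(45 deg) = 0.7071
  joint[4] = (9.1073, -8.7077) + 9.3 * (0.7071, 0.7071) = (9.1073 + 6.5761, -8.7077 + 6.5761) = (15.6834, -2.1316)
End effector: (15.6834, -2.1316)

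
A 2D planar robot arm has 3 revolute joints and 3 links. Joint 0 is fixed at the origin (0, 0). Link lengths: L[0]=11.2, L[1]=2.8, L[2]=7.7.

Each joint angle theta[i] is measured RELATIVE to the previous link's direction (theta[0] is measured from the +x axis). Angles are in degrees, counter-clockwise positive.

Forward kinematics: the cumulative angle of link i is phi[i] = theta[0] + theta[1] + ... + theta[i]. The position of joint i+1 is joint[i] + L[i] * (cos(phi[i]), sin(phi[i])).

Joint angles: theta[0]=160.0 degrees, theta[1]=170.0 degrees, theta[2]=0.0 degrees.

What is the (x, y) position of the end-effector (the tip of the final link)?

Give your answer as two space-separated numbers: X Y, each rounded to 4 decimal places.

joint[0] = (0.0000, 0.0000)  (base)
link 0: phi[0] = 160 = 160 deg
  cos(160 deg) = -0.9397, sin(160 deg) = 0.3420
  joint[1] = (0.0000, 0.0000) + 11.2 * (-0.9397, 0.3420) = (0.0000 + -10.5246, 0.0000 + 3.8306) = (-10.5246, 3.8306)
link 1: phi[1] = 160 + 170 = 330 deg
  cos(330 deg) = 0.8660, sin(330 deg) = -0.5000
  joint[2] = (-10.5246, 3.8306) + 2.8 * (0.8660, -0.5000) = (-10.5246 + 2.4249, 3.8306 + -1.4000) = (-8.0997, 2.4306)
link 2: phi[2] = 160 + 170 + 0 = 330 deg
  cos(330 deg) = 0.8660, sin(330 deg) = -0.5000
  joint[3] = (-8.0997, 2.4306) + 7.7 * (0.8660, -0.5000) = (-8.0997 + 6.6684, 2.4306 + -3.8500) = (-1.4313, -1.4194)
End effector: (-1.4313, -1.4194)

Answer: -1.4313 -1.4194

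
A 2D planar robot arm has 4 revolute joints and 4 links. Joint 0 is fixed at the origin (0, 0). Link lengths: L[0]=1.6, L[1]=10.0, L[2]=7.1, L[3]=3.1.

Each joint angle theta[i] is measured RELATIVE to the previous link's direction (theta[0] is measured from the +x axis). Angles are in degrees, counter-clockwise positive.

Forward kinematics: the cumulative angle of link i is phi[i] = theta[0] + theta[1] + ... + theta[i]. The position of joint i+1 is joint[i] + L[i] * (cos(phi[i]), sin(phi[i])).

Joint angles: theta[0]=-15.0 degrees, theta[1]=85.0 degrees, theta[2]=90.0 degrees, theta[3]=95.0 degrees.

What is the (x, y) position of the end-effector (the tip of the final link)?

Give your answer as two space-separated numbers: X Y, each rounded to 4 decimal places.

joint[0] = (0.0000, 0.0000)  (base)
link 0: phi[0] = -15 = -15 deg
  cos(-15 deg) = 0.9659, sin(-15 deg) = -0.2588
  joint[1] = (0.0000, 0.0000) + 1.6 * (0.9659, -0.2588) = (0.0000 + 1.5455, 0.0000 + -0.4141) = (1.5455, -0.4141)
link 1: phi[1] = -15 + 85 = 70 deg
  cos(70 deg) = 0.3420, sin(70 deg) = 0.9397
  joint[2] = (1.5455, -0.4141) + 10 * (0.3420, 0.9397) = (1.5455 + 3.4202, -0.4141 + 9.3969) = (4.9657, 8.9828)
link 2: phi[2] = -15 + 85 + 90 = 160 deg
  cos(160 deg) = -0.9397, sin(160 deg) = 0.3420
  joint[3] = (4.9657, 8.9828) + 7.1 * (-0.9397, 0.3420) = (4.9657 + -6.6718, 8.9828 + 2.4283) = (-1.7061, 11.4112)
link 3: phi[3] = -15 + 85 + 90 + 95 = 255 deg
  cos(255 deg) = -0.2588, sin(255 deg) = -0.9659
  joint[4] = (-1.7061, 11.4112) + 3.1 * (-0.2588, -0.9659) = (-1.7061 + -0.8023, 11.4112 + -2.9944) = (-2.5085, 8.4168)
End effector: (-2.5085, 8.4168)

Answer: -2.5085 8.4168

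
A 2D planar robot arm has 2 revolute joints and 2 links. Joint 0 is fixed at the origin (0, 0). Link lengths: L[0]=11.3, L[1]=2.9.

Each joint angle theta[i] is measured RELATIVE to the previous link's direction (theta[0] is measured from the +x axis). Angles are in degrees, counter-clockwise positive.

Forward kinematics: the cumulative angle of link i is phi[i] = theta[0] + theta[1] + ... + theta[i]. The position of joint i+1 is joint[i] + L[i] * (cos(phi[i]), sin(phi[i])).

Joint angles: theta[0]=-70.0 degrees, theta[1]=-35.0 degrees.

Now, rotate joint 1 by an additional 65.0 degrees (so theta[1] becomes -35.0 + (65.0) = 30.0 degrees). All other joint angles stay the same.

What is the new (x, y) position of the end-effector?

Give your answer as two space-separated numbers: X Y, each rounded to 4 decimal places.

joint[0] = (0.0000, 0.0000)  (base)
link 0: phi[0] = -70 = -70 deg
  cos(-70 deg) = 0.3420, sin(-70 deg) = -0.9397
  joint[1] = (0.0000, 0.0000) + 11.3 * (0.3420, -0.9397) = (0.0000 + 3.8648, 0.0000 + -10.6185) = (3.8648, -10.6185)
link 1: phi[1] = -70 + 30 = -40 deg
  cos(-40 deg) = 0.7660, sin(-40 deg) = -0.6428
  joint[2] = (3.8648, -10.6185) + 2.9 * (0.7660, -0.6428) = (3.8648 + 2.2215, -10.6185 + -1.8641) = (6.0864, -12.4826)
End effector: (6.0864, -12.4826)

Answer: 6.0864 -12.4826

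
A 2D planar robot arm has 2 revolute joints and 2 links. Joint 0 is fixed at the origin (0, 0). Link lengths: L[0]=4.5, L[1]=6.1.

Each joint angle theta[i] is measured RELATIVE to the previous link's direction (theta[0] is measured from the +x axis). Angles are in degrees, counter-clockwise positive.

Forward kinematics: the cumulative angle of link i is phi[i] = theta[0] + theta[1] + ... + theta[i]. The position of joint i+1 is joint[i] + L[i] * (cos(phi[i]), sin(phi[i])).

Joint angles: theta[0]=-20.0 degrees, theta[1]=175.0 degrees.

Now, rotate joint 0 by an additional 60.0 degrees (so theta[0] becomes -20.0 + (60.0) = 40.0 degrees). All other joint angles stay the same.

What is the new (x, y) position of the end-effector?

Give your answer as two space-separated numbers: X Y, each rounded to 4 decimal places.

joint[0] = (0.0000, 0.0000)  (base)
link 0: phi[0] = 40 = 40 deg
  cos(40 deg) = 0.7660, sin(40 deg) = 0.6428
  joint[1] = (0.0000, 0.0000) + 4.5 * (0.7660, 0.6428) = (0.0000 + 3.4472, 0.0000 + 2.8925) = (3.4472, 2.8925)
link 1: phi[1] = 40 + 175 = 215 deg
  cos(215 deg) = -0.8192, sin(215 deg) = -0.5736
  joint[2] = (3.4472, 2.8925) + 6.1 * (-0.8192, -0.5736) = (3.4472 + -4.9968, 2.8925 + -3.4988) = (-1.5496, -0.6063)
End effector: (-1.5496, -0.6063)

Answer: -1.5496 -0.6063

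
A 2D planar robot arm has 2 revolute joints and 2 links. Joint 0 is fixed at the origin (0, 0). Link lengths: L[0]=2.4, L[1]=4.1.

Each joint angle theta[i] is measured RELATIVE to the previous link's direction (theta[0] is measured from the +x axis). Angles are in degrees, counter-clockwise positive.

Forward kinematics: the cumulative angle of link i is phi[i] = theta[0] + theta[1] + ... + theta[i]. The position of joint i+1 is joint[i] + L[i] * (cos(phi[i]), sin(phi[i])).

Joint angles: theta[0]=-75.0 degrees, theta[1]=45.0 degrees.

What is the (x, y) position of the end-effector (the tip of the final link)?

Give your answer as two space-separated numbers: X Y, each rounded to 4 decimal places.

Answer: 4.1719 -4.3682

Derivation:
joint[0] = (0.0000, 0.0000)  (base)
link 0: phi[0] = -75 = -75 deg
  cos(-75 deg) = 0.2588, sin(-75 deg) = -0.9659
  joint[1] = (0.0000, 0.0000) + 2.4 * (0.2588, -0.9659) = (0.0000 + 0.6212, 0.0000 + -2.3182) = (0.6212, -2.3182)
link 1: phi[1] = -75 + 45 = -30 deg
  cos(-30 deg) = 0.8660, sin(-30 deg) = -0.5000
  joint[2] = (0.6212, -2.3182) + 4.1 * (0.8660, -0.5000) = (0.6212 + 3.5507, -2.3182 + -2.0500) = (4.1719, -4.3682)
End effector: (4.1719, -4.3682)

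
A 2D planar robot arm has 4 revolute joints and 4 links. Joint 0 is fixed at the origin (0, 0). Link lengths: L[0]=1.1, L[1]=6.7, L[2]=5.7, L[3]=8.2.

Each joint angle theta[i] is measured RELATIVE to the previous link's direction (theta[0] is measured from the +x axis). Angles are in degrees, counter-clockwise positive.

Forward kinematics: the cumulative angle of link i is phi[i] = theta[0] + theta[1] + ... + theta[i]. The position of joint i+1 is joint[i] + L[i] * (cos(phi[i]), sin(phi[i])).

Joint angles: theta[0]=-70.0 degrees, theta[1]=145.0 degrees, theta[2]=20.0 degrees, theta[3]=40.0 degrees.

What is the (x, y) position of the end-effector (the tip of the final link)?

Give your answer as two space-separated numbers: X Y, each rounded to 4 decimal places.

joint[0] = (0.0000, 0.0000)  (base)
link 0: phi[0] = -70 = -70 deg
  cos(-70 deg) = 0.3420, sin(-70 deg) = -0.9397
  joint[1] = (0.0000, 0.0000) + 1.1 * (0.3420, -0.9397) = (0.0000 + 0.3762, 0.0000 + -1.0337) = (0.3762, -1.0337)
link 1: phi[1] = -70 + 145 = 75 deg
  cos(75 deg) = 0.2588, sin(75 deg) = 0.9659
  joint[2] = (0.3762, -1.0337) + 6.7 * (0.2588, 0.9659) = (0.3762 + 1.7341, -1.0337 + 6.4717) = (2.1103, 5.4380)
link 2: phi[2] = -70 + 145 + 20 = 95 deg
  cos(95 deg) = -0.0872, sin(95 deg) = 0.9962
  joint[3] = (2.1103, 5.4380) + 5.7 * (-0.0872, 0.9962) = (2.1103 + -0.4968, 5.4380 + 5.6783) = (1.6135, 11.1164)
link 3: phi[3] = -70 + 145 + 20 + 40 = 135 deg
  cos(135 deg) = -0.7071, sin(135 deg) = 0.7071
  joint[4] = (1.6135, 11.1164) + 8.2 * (-0.7071, 0.7071) = (1.6135 + -5.7983, 11.1164 + 5.7983) = (-4.1848, 16.9146)
End effector: (-4.1848, 16.9146)

Answer: -4.1848 16.9146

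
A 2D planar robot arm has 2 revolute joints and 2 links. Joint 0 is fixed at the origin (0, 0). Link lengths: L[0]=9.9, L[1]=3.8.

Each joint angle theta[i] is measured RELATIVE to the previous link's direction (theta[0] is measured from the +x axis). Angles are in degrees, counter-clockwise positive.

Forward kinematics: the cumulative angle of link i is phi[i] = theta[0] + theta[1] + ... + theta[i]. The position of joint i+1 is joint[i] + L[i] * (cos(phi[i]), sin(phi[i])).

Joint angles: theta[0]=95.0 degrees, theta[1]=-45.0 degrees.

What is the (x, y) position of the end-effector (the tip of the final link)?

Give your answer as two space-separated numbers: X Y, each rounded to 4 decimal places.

joint[0] = (0.0000, 0.0000)  (base)
link 0: phi[0] = 95 = 95 deg
  cos(95 deg) = -0.0872, sin(95 deg) = 0.9962
  joint[1] = (0.0000, 0.0000) + 9.9 * (-0.0872, 0.9962) = (0.0000 + -0.8628, 0.0000 + 9.8623) = (-0.8628, 9.8623)
link 1: phi[1] = 95 + -45 = 50 deg
  cos(50 deg) = 0.6428, sin(50 deg) = 0.7660
  joint[2] = (-0.8628, 9.8623) + 3.8 * (0.6428, 0.7660) = (-0.8628 + 2.4426, 9.8623 + 2.9110) = (1.5798, 12.7733)
End effector: (1.5798, 12.7733)

Answer: 1.5798 12.7733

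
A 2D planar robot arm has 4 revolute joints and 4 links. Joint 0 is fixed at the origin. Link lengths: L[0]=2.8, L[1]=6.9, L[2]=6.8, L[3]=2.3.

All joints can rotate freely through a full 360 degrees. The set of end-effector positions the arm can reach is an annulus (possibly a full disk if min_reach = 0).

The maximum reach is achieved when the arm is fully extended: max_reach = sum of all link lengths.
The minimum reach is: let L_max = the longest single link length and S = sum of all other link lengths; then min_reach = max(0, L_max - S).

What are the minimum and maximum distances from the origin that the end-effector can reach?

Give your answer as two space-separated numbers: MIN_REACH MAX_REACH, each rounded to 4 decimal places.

Answer: 0.0000 18.8000

Derivation:
Link lengths: [2.8, 6.9, 6.8, 2.3]
max_reach = 2.8 + 6.9 + 6.8 + 2.3 = 18.8
L_max = max([2.8, 6.9, 6.8, 2.3]) = 6.9
S (sum of others) = 18.8 - 6.9 = 11.9
min_reach = max(0, 6.9 - 11.9) = max(0, -5) = 0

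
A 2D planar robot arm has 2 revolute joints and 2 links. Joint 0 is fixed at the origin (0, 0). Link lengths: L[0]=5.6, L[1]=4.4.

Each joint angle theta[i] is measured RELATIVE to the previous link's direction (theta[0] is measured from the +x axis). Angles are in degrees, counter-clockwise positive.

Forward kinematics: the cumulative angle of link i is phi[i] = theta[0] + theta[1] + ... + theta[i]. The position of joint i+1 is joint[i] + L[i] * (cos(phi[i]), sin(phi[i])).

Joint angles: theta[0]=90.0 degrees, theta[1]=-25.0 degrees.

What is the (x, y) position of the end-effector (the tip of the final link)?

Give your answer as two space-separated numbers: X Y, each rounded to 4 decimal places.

joint[0] = (0.0000, 0.0000)  (base)
link 0: phi[0] = 90 = 90 deg
  cos(90 deg) = 0.0000, sin(90 deg) = 1.0000
  joint[1] = (0.0000, 0.0000) + 5.6 * (0.0000, 1.0000) = (0.0000 + 0.0000, 0.0000 + 5.6000) = (0.0000, 5.6000)
link 1: phi[1] = 90 + -25 = 65 deg
  cos(65 deg) = 0.4226, sin(65 deg) = 0.9063
  joint[2] = (0.0000, 5.6000) + 4.4 * (0.4226, 0.9063) = (0.0000 + 1.8595, 5.6000 + 3.9878) = (1.8595, 9.5878)
End effector: (1.8595, 9.5878)

Answer: 1.8595 9.5878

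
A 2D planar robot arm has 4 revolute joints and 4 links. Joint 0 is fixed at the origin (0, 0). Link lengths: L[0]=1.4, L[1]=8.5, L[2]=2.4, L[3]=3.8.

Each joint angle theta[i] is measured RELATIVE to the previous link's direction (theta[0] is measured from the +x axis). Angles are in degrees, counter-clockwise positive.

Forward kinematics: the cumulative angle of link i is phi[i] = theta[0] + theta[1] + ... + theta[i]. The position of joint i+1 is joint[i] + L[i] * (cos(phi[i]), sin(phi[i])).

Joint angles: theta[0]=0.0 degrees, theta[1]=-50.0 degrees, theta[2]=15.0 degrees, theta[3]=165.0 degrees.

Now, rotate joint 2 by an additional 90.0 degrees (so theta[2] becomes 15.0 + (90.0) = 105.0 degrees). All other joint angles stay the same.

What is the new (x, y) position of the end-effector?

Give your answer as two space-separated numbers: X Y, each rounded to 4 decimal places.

joint[0] = (0.0000, 0.0000)  (base)
link 0: phi[0] = 0 = 0 deg
  cos(0 deg) = 1.0000, sin(0 deg) = 0.0000
  joint[1] = (0.0000, 0.0000) + 1.4 * (1.0000, 0.0000) = (0.0000 + 1.4000, 0.0000 + 0.0000) = (1.4000, 0.0000)
link 1: phi[1] = 0 + -50 = -50 deg
  cos(-50 deg) = 0.6428, sin(-50 deg) = -0.7660
  joint[2] = (1.4000, 0.0000) + 8.5 * (0.6428, -0.7660) = (1.4000 + 5.4637, 0.0000 + -6.5114) = (6.8637, -6.5114)
link 2: phi[2] = 0 + -50 + 105 = 55 deg
  cos(55 deg) = 0.5736, sin(55 deg) = 0.8192
  joint[3] = (6.8637, -6.5114) + 2.4 * (0.5736, 0.8192) = (6.8637 + 1.3766, -6.5114 + 1.9660) = (8.2403, -4.5454)
link 3: phi[3] = 0 + -50 + 105 + 165 = 220 deg
  cos(220 deg) = -0.7660, sin(220 deg) = -0.6428
  joint[4] = (8.2403, -4.5454) + 3.8 * (-0.7660, -0.6428) = (8.2403 + -2.9110, -4.5454 + -2.4426) = (5.3293, -6.9880)
End effector: (5.3293, -6.9880)

Answer: 5.3293 -6.9880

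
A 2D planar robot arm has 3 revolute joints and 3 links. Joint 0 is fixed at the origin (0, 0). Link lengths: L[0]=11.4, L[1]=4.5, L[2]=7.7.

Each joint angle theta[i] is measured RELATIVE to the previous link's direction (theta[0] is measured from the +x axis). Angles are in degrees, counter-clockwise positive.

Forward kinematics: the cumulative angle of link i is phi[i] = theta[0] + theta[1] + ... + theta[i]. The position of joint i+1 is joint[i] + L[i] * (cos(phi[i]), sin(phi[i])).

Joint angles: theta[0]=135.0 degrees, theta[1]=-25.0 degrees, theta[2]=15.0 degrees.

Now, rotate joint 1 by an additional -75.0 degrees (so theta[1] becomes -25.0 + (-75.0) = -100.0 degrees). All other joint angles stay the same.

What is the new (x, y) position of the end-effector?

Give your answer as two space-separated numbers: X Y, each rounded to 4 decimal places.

joint[0] = (0.0000, 0.0000)  (base)
link 0: phi[0] = 135 = 135 deg
  cos(135 deg) = -0.7071, sin(135 deg) = 0.7071
  joint[1] = (0.0000, 0.0000) + 11.4 * (-0.7071, 0.7071) = (0.0000 + -8.0610, 0.0000 + 8.0610) = (-8.0610, 8.0610)
link 1: phi[1] = 135 + -100 = 35 deg
  cos(35 deg) = 0.8192, sin(35 deg) = 0.5736
  joint[2] = (-8.0610, 8.0610) + 4.5 * (0.8192, 0.5736) = (-8.0610 + 3.6862, 8.0610 + 2.5811) = (-4.3748, 10.6421)
link 2: phi[2] = 135 + -100 + 15 = 50 deg
  cos(50 deg) = 0.6428, sin(50 deg) = 0.7660
  joint[3] = (-4.3748, 10.6421) + 7.7 * (0.6428, 0.7660) = (-4.3748 + 4.9495, 10.6421 + 5.8985) = (0.5746, 16.5407)
End effector: (0.5746, 16.5407)

Answer: 0.5746 16.5407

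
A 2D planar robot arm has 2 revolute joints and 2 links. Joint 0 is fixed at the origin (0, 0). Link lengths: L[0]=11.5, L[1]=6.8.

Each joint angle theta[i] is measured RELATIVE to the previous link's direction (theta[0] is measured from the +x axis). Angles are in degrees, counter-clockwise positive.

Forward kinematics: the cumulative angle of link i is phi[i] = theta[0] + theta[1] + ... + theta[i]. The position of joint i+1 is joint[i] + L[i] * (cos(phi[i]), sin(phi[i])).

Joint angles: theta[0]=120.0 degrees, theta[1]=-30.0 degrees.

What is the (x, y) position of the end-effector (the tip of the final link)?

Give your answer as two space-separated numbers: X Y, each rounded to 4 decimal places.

Answer: -5.7500 16.7593

Derivation:
joint[0] = (0.0000, 0.0000)  (base)
link 0: phi[0] = 120 = 120 deg
  cos(120 deg) = -0.5000, sin(120 deg) = 0.8660
  joint[1] = (0.0000, 0.0000) + 11.5 * (-0.5000, 0.8660) = (0.0000 + -5.7500, 0.0000 + 9.9593) = (-5.7500, 9.9593)
link 1: phi[1] = 120 + -30 = 90 deg
  cos(90 deg) = 0.0000, sin(90 deg) = 1.0000
  joint[2] = (-5.7500, 9.9593) + 6.8 * (0.0000, 1.0000) = (-5.7500 + 0.0000, 9.9593 + 6.8000) = (-5.7500, 16.7593)
End effector: (-5.7500, 16.7593)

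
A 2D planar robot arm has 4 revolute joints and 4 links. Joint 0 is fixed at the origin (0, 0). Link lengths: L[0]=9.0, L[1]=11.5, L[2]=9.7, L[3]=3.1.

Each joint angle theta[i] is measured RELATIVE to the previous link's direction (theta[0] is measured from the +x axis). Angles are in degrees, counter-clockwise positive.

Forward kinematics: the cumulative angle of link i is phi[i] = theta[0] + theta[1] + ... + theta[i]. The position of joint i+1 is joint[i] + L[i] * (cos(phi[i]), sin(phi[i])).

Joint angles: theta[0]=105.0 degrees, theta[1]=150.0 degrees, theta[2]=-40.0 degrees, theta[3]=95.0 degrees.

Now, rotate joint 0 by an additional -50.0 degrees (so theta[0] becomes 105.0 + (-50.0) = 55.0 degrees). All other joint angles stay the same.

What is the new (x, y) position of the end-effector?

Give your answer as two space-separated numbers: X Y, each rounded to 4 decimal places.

joint[0] = (0.0000, 0.0000)  (base)
link 0: phi[0] = 55 = 55 deg
  cos(55 deg) = 0.5736, sin(55 deg) = 0.8192
  joint[1] = (0.0000, 0.0000) + 9 * (0.5736, 0.8192) = (0.0000 + 5.1622, 0.0000 + 7.3724) = (5.1622, 7.3724)
link 1: phi[1] = 55 + 150 = 205 deg
  cos(205 deg) = -0.9063, sin(205 deg) = -0.4226
  joint[2] = (5.1622, 7.3724) + 11.5 * (-0.9063, -0.4226) = (5.1622 + -10.4225, 7.3724 + -4.8601) = (-5.2604, 2.5123)
link 2: phi[2] = 55 + 150 + -40 = 165 deg
  cos(165 deg) = -0.9659, sin(165 deg) = 0.2588
  joint[3] = (-5.2604, 2.5123) + 9.7 * (-0.9659, 0.2588) = (-5.2604 + -9.3695, 2.5123 + 2.5105) = (-14.6298, 5.0228)
link 3: phi[3] = 55 + 150 + -40 + 95 = 260 deg
  cos(260 deg) = -0.1736, sin(260 deg) = -0.9848
  joint[4] = (-14.6298, 5.0228) + 3.1 * (-0.1736, -0.9848) = (-14.6298 + -0.5383, 5.0228 + -3.0529) = (-15.1681, 1.9699)
End effector: (-15.1681, 1.9699)

Answer: -15.1681 1.9699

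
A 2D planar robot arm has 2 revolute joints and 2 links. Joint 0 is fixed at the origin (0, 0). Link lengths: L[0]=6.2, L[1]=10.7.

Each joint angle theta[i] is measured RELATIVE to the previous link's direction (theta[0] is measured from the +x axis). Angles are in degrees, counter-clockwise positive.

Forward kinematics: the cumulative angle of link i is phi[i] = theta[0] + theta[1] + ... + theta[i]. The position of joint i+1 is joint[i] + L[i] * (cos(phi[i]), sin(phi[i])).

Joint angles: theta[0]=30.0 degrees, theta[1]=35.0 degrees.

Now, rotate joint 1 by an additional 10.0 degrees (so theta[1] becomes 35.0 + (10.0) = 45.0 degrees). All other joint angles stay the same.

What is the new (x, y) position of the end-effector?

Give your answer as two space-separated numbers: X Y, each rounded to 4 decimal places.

joint[0] = (0.0000, 0.0000)  (base)
link 0: phi[0] = 30 = 30 deg
  cos(30 deg) = 0.8660, sin(30 deg) = 0.5000
  joint[1] = (0.0000, 0.0000) + 6.2 * (0.8660, 0.5000) = (0.0000 + 5.3694, 0.0000 + 3.1000) = (5.3694, 3.1000)
link 1: phi[1] = 30 + 45 = 75 deg
  cos(75 deg) = 0.2588, sin(75 deg) = 0.9659
  joint[2] = (5.3694, 3.1000) + 10.7 * (0.2588, 0.9659) = (5.3694 + 2.7694, 3.1000 + 10.3354) = (8.1387, 13.4354)
End effector: (8.1387, 13.4354)

Answer: 8.1387 13.4354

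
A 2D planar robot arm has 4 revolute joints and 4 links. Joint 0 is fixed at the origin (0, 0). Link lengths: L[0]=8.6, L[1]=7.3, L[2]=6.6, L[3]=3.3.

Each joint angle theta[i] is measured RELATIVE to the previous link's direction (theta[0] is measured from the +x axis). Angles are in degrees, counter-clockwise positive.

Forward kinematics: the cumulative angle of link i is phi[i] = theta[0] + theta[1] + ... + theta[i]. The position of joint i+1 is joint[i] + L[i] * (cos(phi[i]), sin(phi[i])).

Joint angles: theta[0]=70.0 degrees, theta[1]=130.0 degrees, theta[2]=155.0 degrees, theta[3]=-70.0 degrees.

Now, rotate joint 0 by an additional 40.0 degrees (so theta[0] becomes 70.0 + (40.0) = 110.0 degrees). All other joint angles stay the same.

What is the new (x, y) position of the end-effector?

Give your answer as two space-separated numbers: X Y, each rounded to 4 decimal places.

joint[0] = (0.0000, 0.0000)  (base)
link 0: phi[0] = 110 = 110 deg
  cos(110 deg) = -0.3420, sin(110 deg) = 0.9397
  joint[1] = (0.0000, 0.0000) + 8.6 * (-0.3420, 0.9397) = (0.0000 + -2.9414, 0.0000 + 8.0814) = (-2.9414, 8.0814)
link 1: phi[1] = 110 + 130 = 240 deg
  cos(240 deg) = -0.5000, sin(240 deg) = -0.8660
  joint[2] = (-2.9414, 8.0814) + 7.3 * (-0.5000, -0.8660) = (-2.9414 + -3.6500, 8.0814 + -6.3220) = (-6.5914, 1.7594)
link 2: phi[2] = 110 + 130 + 155 = 395 deg
  cos(395 deg) = 0.8192, sin(395 deg) = 0.5736
  joint[3] = (-6.5914, 1.7594) + 6.6 * (0.8192, 0.5736) = (-6.5914 + 5.4064, 1.7594 + 3.7856) = (-1.1850, 5.5450)
link 3: phi[3] = 110 + 130 + 155 + -70 = 325 deg
  cos(325 deg) = 0.8192, sin(325 deg) = -0.5736
  joint[4] = (-1.1850, 5.5450) + 3.3 * (0.8192, -0.5736) = (-1.1850 + 2.7032, 5.5450 + -1.8928) = (1.5182, 3.6522)
End effector: (1.5182, 3.6522)

Answer: 1.5182 3.6522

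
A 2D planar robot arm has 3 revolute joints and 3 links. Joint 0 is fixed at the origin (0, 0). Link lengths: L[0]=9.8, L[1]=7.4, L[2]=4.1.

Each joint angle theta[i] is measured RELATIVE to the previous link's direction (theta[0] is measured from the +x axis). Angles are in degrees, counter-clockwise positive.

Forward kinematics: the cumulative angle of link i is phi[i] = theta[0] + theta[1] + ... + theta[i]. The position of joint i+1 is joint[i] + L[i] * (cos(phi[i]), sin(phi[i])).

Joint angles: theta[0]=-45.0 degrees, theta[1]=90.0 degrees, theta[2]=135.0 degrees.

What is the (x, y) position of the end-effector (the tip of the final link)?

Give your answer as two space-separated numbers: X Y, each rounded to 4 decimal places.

Answer: 8.0622 -1.6971

Derivation:
joint[0] = (0.0000, 0.0000)  (base)
link 0: phi[0] = -45 = -45 deg
  cos(-45 deg) = 0.7071, sin(-45 deg) = -0.7071
  joint[1] = (0.0000, 0.0000) + 9.8 * (0.7071, -0.7071) = (0.0000 + 6.9296, 0.0000 + -6.9296) = (6.9296, -6.9296)
link 1: phi[1] = -45 + 90 = 45 deg
  cos(45 deg) = 0.7071, sin(45 deg) = 0.7071
  joint[2] = (6.9296, -6.9296) + 7.4 * (0.7071, 0.7071) = (6.9296 + 5.2326, -6.9296 + 5.2326) = (12.1622, -1.6971)
link 2: phi[2] = -45 + 90 + 135 = 180 deg
  cos(180 deg) = -1.0000, sin(180 deg) = 0.0000
  joint[3] = (12.1622, -1.6971) + 4.1 * (-1.0000, 0.0000) = (12.1622 + -4.1000, -1.6971 + 0.0000) = (8.0622, -1.6971)
End effector: (8.0622, -1.6971)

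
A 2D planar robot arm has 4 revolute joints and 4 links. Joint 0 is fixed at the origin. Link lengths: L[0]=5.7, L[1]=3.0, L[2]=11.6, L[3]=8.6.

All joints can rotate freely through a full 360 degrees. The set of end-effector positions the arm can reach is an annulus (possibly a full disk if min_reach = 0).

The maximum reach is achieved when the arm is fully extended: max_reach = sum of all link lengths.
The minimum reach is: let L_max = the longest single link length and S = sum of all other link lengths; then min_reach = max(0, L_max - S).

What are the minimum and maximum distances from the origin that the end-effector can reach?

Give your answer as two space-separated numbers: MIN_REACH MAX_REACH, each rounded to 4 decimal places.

Answer: 0.0000 28.9000

Derivation:
Link lengths: [5.7, 3.0, 11.6, 8.6]
max_reach = 5.7 + 3 + 11.6 + 8.6 = 28.9
L_max = max([5.7, 3.0, 11.6, 8.6]) = 11.6
S (sum of others) = 28.9 - 11.6 = 17.3
min_reach = max(0, 11.6 - 17.3) = max(0, -5.7) = 0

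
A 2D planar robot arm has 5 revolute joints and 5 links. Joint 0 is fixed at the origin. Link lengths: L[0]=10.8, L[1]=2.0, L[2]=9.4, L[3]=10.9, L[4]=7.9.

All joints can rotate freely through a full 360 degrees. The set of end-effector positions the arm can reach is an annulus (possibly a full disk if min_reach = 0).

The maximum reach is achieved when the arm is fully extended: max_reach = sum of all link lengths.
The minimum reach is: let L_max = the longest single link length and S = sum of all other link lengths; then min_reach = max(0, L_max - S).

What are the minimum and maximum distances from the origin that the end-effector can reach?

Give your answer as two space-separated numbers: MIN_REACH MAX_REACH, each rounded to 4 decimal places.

Link lengths: [10.8, 2.0, 9.4, 10.9, 7.9]
max_reach = 10.8 + 2 + 9.4 + 10.9 + 7.9 = 41
L_max = max([10.8, 2.0, 9.4, 10.9, 7.9]) = 10.9
S (sum of others) = 41 - 10.9 = 30.1
min_reach = max(0, 10.9 - 30.1) = max(0, -19.2) = 0

Answer: 0.0000 41.0000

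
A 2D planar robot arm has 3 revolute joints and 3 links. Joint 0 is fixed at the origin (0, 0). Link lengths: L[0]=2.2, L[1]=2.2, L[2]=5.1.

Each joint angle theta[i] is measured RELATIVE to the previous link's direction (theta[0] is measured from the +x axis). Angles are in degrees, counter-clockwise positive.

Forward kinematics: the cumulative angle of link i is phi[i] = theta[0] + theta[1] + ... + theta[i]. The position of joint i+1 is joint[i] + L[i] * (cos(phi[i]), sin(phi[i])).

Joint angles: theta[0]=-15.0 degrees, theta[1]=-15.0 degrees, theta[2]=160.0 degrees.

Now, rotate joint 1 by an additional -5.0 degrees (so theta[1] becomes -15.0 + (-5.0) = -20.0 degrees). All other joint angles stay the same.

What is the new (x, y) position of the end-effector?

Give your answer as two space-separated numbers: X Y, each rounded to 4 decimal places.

Answer: 1.0019 2.3464

Derivation:
joint[0] = (0.0000, 0.0000)  (base)
link 0: phi[0] = -15 = -15 deg
  cos(-15 deg) = 0.9659, sin(-15 deg) = -0.2588
  joint[1] = (0.0000, 0.0000) + 2.2 * (0.9659, -0.2588) = (0.0000 + 2.1250, 0.0000 + -0.5694) = (2.1250, -0.5694)
link 1: phi[1] = -15 + -20 = -35 deg
  cos(-35 deg) = 0.8192, sin(-35 deg) = -0.5736
  joint[2] = (2.1250, -0.5694) + 2.2 * (0.8192, -0.5736) = (2.1250 + 1.8021, -0.5694 + -1.2619) = (3.9272, -1.8313)
link 2: phi[2] = -15 + -20 + 160 = 125 deg
  cos(125 deg) = -0.5736, sin(125 deg) = 0.8192
  joint[3] = (3.9272, -1.8313) + 5.1 * (-0.5736, 0.8192) = (3.9272 + -2.9252, -1.8313 + 4.1777) = (1.0019, 2.3464)
End effector: (1.0019, 2.3464)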